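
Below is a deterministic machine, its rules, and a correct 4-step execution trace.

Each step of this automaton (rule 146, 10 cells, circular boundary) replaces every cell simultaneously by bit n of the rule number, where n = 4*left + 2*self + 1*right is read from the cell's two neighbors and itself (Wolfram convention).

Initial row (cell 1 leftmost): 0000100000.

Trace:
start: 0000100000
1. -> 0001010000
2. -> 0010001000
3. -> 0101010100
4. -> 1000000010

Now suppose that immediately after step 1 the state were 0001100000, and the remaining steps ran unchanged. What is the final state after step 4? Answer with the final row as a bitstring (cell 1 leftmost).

state after step 1 := 0001100000
2. -> 0010010000
3. -> 0101101000
4. -> 1000000100

1000000100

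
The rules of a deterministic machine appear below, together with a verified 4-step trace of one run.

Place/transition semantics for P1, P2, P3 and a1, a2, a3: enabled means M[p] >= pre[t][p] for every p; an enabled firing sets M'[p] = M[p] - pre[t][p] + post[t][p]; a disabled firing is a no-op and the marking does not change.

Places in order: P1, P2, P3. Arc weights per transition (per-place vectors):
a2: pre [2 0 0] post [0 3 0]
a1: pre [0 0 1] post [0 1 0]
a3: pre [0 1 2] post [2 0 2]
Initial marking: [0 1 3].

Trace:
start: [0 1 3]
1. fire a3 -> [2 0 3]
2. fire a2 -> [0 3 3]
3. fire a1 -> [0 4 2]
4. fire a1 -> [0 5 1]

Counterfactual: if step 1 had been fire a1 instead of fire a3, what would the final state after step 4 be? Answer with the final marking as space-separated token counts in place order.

0 4 0

(re-executing from step 1 with the substitution; state before step 1: [0 1 3])
1. fire a1 -> [0 2 2]
2. fire a2 -> [0 2 2]
3. fire a1 -> [0 3 1]
4. fire a1 -> [0 4 0]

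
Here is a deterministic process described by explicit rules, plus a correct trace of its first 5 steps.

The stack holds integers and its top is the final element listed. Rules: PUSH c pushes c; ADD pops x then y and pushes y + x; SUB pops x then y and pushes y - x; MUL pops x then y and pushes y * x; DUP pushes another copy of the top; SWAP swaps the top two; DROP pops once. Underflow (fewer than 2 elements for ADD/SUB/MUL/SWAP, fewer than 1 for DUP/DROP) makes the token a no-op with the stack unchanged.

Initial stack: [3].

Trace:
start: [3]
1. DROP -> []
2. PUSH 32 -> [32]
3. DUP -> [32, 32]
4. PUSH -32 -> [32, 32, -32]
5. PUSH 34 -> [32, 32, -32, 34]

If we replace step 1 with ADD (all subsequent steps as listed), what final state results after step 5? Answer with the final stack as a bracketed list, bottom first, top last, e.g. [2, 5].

(re-executing from step 1 with the substitution; state before step 1: [3])
1. ADD -> [3]
2. PUSH 32 -> [3, 32]
3. DUP -> [3, 32, 32]
4. PUSH -32 -> [3, 32, 32, -32]
5. PUSH 34 -> [3, 32, 32, -32, 34]

[3, 32, 32, -32, 34]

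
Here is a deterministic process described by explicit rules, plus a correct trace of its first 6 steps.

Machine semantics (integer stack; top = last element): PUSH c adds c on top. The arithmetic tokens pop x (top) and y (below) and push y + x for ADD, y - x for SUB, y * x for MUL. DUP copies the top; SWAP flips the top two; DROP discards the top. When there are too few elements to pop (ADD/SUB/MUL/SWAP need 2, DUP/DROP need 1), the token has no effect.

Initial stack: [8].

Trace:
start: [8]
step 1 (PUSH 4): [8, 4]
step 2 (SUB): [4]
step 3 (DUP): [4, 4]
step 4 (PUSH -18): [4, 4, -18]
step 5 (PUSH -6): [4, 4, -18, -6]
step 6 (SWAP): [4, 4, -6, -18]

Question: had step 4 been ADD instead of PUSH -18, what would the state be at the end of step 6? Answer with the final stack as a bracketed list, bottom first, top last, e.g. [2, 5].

(re-executing from step 4 with the substitution; state before step 4: [4, 4])
step 4 (ADD): [8]
step 5 (PUSH -6): [8, -6]
step 6 (SWAP): [-6, 8]

[-6, 8]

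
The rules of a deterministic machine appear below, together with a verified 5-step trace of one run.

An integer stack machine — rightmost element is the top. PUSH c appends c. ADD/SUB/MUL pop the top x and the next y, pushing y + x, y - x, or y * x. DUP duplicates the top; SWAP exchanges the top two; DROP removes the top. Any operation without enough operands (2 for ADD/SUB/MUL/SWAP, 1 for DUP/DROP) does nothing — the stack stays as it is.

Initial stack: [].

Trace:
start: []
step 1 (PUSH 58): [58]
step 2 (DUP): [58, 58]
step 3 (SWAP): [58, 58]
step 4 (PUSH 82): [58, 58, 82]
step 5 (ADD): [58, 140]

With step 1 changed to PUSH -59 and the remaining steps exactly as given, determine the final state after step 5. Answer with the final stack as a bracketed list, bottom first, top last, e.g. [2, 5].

(re-executing from step 1 with the substitution; state before step 1: [])
step 1 (PUSH -59): [-59]
step 2 (DUP): [-59, -59]
step 3 (SWAP): [-59, -59]
step 4 (PUSH 82): [-59, -59, 82]
step 5 (ADD): [-59, 23]

[-59, 23]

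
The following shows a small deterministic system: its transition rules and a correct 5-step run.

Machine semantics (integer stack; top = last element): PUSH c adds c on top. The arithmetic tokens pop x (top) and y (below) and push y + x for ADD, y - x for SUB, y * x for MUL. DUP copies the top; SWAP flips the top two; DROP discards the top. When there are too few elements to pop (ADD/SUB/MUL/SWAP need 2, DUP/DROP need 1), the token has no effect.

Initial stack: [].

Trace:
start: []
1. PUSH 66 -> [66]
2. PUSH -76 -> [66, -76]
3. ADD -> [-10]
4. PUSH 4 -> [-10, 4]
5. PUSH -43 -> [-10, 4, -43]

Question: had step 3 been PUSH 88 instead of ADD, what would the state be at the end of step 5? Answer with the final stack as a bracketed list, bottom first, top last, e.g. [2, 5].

[66, -76, 88, 4, -43]

(re-executing from step 3 with the substitution; state before step 3: [66, -76])
3. PUSH 88 -> [66, -76, 88]
4. PUSH 4 -> [66, -76, 88, 4]
5. PUSH -43 -> [66, -76, 88, 4, -43]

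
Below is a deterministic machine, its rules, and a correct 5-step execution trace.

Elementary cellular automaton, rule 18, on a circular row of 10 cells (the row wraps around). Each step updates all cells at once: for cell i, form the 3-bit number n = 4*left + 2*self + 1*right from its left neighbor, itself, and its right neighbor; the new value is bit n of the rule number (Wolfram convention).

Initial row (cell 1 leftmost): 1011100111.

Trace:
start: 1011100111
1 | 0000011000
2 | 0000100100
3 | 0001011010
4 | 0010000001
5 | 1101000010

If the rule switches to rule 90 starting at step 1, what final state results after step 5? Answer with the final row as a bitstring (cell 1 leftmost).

(re-executing steps 1..5 under rule 90; state before step 1: 1011100111)
1 | 1010111100
2 | 0000100111
3 | 1001011101
4 | 1110010101
5 | 0011100001

0011100001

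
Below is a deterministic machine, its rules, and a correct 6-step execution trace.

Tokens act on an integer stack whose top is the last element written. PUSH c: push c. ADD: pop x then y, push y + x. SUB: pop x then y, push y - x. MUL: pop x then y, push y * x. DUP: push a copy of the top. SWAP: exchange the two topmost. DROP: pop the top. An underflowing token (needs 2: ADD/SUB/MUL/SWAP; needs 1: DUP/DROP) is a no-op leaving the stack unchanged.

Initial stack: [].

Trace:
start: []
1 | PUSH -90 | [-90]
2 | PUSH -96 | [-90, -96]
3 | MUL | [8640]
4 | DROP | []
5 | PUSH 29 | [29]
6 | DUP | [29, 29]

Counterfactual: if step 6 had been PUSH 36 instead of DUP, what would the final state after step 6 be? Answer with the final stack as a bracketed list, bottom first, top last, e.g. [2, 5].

[29, 36]

(re-executing from step 6 with the substitution; state before step 6: [29])
6 | PUSH 36 | [29, 36]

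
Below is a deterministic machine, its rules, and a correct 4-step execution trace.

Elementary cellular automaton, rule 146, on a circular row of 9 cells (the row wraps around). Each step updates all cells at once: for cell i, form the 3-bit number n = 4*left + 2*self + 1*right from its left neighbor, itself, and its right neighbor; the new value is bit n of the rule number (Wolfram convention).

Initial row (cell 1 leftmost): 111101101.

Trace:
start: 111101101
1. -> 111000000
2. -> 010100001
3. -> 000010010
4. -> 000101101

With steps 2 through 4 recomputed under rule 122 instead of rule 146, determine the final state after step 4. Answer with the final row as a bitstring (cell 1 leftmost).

000011110

(re-executing steps 2..4 under rule 122; state before step 2: 111000000)
2. -> 101100001
3. -> 111110011
4. -> 000011110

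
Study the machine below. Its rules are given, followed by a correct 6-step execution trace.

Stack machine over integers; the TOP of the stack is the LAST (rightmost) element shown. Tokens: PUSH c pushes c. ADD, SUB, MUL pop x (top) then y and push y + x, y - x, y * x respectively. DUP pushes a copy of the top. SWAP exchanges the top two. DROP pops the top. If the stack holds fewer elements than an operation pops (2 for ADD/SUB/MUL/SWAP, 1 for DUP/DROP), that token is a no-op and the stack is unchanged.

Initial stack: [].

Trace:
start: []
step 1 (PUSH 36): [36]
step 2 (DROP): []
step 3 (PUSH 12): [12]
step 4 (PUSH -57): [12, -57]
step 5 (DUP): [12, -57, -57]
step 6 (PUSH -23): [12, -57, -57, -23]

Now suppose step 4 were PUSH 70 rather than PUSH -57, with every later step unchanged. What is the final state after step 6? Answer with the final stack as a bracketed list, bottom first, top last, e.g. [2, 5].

[12, 70, 70, -23]

(re-executing from step 4 with the substitution; state before step 4: [12])
step 4 (PUSH 70): [12, 70]
step 5 (DUP): [12, 70, 70]
step 6 (PUSH -23): [12, 70, 70, -23]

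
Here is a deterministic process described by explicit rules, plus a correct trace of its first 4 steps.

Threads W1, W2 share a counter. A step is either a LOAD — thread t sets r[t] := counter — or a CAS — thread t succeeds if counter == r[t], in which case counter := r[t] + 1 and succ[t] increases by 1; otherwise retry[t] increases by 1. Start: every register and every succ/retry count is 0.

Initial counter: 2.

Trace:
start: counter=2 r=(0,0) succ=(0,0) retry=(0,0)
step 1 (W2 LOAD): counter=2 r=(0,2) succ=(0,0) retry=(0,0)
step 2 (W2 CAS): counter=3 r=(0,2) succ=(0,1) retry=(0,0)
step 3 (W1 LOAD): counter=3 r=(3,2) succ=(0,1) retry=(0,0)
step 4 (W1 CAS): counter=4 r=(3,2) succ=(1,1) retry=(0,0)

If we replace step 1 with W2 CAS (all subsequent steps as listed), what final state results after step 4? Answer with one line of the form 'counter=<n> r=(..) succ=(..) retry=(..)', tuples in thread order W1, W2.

(re-executing from step 1 with the substitution; state before step 1: counter=2 r=(0,0) succ=(0,0) retry=(0,0))
step 1 (W2 CAS): counter=2 r=(0,0) succ=(0,0) retry=(0,1)
step 2 (W2 CAS): counter=2 r=(0,0) succ=(0,0) retry=(0,2)
step 3 (W1 LOAD): counter=2 r=(2,0) succ=(0,0) retry=(0,2)
step 4 (W1 CAS): counter=3 r=(2,0) succ=(1,0) retry=(0,2)

counter=3 r=(2,0) succ=(1,0) retry=(0,2)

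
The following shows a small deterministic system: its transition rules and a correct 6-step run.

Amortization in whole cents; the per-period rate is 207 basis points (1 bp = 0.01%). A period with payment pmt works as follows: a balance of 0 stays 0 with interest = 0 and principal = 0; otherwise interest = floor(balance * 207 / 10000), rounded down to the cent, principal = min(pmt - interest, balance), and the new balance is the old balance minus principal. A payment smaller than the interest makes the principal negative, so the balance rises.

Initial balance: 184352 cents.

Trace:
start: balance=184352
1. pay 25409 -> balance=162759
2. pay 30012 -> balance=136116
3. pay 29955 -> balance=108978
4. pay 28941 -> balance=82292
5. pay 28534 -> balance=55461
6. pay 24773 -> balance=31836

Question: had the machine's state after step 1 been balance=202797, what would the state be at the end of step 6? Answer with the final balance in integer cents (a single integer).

state after step 1 := balance=202797
2. pay 30012 -> balance=176982
3. pay 29955 -> balance=150690
4. pay 28941 -> balance=124868
5. pay 28534 -> balance=98918
6. pay 24773 -> balance=76192

76192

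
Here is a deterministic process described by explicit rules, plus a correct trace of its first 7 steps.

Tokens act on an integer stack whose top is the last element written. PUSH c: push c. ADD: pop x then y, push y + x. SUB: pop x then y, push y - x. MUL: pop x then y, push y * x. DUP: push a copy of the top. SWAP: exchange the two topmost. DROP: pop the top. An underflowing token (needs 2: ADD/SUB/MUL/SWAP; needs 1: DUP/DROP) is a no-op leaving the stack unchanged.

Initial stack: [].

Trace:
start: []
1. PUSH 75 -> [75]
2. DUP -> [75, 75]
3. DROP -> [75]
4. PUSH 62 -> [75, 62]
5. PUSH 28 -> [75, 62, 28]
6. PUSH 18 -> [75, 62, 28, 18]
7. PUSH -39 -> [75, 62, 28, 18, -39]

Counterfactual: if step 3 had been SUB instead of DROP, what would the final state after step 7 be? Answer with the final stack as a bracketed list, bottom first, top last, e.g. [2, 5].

[0, 62, 28, 18, -39]

(re-executing from step 3 with the substitution; state before step 3: [75, 75])
3. SUB -> [0]
4. PUSH 62 -> [0, 62]
5. PUSH 28 -> [0, 62, 28]
6. PUSH 18 -> [0, 62, 28, 18]
7. PUSH -39 -> [0, 62, 28, 18, -39]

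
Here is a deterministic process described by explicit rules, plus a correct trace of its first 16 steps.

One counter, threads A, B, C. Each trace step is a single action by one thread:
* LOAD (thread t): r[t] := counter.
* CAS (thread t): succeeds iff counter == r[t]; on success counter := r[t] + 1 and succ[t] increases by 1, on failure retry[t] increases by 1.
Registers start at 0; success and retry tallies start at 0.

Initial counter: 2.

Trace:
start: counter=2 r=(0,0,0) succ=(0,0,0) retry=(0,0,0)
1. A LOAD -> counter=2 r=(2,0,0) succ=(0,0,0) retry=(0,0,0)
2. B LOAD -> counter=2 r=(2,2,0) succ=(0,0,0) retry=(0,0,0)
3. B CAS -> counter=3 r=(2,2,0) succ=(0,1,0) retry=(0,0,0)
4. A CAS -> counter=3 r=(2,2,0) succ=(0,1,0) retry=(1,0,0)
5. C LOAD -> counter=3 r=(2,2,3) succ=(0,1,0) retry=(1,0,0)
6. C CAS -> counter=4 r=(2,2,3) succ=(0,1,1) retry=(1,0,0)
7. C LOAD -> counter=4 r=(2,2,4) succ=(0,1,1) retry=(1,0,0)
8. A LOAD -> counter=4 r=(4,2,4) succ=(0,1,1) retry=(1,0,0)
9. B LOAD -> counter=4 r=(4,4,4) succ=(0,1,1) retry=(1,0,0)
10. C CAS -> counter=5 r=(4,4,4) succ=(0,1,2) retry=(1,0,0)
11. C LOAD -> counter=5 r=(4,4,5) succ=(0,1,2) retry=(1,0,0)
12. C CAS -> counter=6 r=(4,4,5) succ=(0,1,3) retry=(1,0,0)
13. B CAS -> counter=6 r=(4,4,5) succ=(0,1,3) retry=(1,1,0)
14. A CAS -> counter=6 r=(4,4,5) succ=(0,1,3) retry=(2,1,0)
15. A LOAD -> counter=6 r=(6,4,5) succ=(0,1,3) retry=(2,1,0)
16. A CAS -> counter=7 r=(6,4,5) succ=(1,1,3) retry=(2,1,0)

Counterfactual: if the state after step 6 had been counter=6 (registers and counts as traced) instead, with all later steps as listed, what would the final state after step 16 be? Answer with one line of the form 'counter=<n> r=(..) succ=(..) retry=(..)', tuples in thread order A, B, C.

state after step 6 := counter=6 r=(2,2,3) succ=(0,1,1) retry=(1,0,0)
7. C LOAD -> counter=6 r=(2,2,6) succ=(0,1,1) retry=(1,0,0)
8. A LOAD -> counter=6 r=(6,2,6) succ=(0,1,1) retry=(1,0,0)
9. B LOAD -> counter=6 r=(6,6,6) succ=(0,1,1) retry=(1,0,0)
10. C CAS -> counter=7 r=(6,6,6) succ=(0,1,2) retry=(1,0,0)
11. C LOAD -> counter=7 r=(6,6,7) succ=(0,1,2) retry=(1,0,0)
12. C CAS -> counter=8 r=(6,6,7) succ=(0,1,3) retry=(1,0,0)
13. B CAS -> counter=8 r=(6,6,7) succ=(0,1,3) retry=(1,1,0)
14. A CAS -> counter=8 r=(6,6,7) succ=(0,1,3) retry=(2,1,0)
15. A LOAD -> counter=8 r=(8,6,7) succ=(0,1,3) retry=(2,1,0)
16. A CAS -> counter=9 r=(8,6,7) succ=(1,1,3) retry=(2,1,0)

counter=9 r=(8,6,7) succ=(1,1,3) retry=(2,1,0)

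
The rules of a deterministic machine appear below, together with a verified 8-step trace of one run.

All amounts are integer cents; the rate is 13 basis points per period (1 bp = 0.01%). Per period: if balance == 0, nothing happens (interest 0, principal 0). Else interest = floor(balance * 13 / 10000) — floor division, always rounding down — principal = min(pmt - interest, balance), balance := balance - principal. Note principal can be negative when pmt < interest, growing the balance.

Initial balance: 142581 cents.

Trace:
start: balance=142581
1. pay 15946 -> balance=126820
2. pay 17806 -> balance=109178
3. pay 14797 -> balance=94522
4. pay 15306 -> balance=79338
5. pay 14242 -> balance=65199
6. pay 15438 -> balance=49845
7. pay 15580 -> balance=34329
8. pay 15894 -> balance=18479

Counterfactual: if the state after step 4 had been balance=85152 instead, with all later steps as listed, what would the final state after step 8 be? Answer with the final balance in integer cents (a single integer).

24324

state after step 4 := balance=85152
5. pay 14242 -> balance=71020
6. pay 15438 -> balance=55674
7. pay 15580 -> balance=40166
8. pay 15894 -> balance=24324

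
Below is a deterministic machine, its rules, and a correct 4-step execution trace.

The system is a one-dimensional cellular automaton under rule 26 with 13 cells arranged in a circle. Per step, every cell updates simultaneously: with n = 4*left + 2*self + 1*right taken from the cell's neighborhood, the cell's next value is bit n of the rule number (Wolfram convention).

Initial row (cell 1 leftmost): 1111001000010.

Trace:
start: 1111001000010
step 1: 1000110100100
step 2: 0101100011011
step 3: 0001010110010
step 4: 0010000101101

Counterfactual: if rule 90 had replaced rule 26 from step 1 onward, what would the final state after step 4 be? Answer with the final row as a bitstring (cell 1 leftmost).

0000111001011

(re-executing steps 1..4 under rule 90; state before step 1: 1111001000010)
step 1: 1001110100100
step 2: 0111010011011
step 3: 0101001111011
step 4: 0000111001011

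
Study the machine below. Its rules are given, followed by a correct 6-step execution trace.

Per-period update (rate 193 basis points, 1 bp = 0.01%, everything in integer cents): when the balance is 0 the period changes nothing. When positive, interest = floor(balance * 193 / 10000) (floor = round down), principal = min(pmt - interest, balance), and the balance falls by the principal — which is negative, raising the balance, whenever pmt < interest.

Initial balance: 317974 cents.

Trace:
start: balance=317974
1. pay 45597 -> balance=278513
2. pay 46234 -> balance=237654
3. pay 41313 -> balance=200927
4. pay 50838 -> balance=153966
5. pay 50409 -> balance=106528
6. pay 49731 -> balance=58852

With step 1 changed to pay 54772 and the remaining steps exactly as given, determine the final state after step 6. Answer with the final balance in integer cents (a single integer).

(re-executing from step 1 with the substitution; state before step 1: balance=317974)
1. pay 54772 -> balance=269338
2. pay 46234 -> balance=228302
3. pay 41313 -> balance=191395
4. pay 50838 -> balance=144250
5. pay 50409 -> balance=96625
6. pay 49731 -> balance=48758

48758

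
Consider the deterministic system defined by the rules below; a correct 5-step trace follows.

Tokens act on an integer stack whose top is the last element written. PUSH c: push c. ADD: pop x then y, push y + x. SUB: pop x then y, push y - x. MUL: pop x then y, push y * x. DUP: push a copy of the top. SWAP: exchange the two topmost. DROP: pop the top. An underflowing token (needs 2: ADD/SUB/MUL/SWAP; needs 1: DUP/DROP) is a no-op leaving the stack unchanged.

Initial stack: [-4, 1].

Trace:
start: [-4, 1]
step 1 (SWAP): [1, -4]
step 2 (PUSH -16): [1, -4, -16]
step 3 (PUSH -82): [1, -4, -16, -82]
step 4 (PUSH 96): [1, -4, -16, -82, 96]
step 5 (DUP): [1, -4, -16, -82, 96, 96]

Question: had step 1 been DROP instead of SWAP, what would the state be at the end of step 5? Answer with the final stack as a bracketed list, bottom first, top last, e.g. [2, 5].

[-4, -16, -82, 96, 96]

(re-executing from step 1 with the substitution; state before step 1: [-4, 1])
step 1 (DROP): [-4]
step 2 (PUSH -16): [-4, -16]
step 3 (PUSH -82): [-4, -16, -82]
step 4 (PUSH 96): [-4, -16, -82, 96]
step 5 (DUP): [-4, -16, -82, 96, 96]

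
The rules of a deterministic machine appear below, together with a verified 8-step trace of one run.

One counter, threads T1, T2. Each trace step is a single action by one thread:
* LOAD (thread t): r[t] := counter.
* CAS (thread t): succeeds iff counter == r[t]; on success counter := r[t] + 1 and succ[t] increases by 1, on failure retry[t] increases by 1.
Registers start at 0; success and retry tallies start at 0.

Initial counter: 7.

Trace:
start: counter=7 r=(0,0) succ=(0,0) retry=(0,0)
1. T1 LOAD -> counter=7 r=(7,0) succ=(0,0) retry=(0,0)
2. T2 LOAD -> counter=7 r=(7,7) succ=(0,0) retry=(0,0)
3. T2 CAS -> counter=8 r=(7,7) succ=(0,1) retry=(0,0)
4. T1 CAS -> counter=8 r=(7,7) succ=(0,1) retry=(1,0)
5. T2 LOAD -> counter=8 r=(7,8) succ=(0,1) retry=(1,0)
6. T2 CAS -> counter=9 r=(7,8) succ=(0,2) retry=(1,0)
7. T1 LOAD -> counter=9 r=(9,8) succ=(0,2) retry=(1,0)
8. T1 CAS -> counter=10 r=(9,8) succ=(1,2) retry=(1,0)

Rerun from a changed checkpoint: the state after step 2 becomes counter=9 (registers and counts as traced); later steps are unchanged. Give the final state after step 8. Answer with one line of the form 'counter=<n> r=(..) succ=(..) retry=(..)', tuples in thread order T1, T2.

state after step 2 := counter=9 r=(7,7) succ=(0,0) retry=(0,0)
3. T2 CAS -> counter=9 r=(7,7) succ=(0,0) retry=(0,1)
4. T1 CAS -> counter=9 r=(7,7) succ=(0,0) retry=(1,1)
5. T2 LOAD -> counter=9 r=(7,9) succ=(0,0) retry=(1,1)
6. T2 CAS -> counter=10 r=(7,9) succ=(0,1) retry=(1,1)
7. T1 LOAD -> counter=10 r=(10,9) succ=(0,1) retry=(1,1)
8. T1 CAS -> counter=11 r=(10,9) succ=(1,1) retry=(1,1)

counter=11 r=(10,9) succ=(1,1) retry=(1,1)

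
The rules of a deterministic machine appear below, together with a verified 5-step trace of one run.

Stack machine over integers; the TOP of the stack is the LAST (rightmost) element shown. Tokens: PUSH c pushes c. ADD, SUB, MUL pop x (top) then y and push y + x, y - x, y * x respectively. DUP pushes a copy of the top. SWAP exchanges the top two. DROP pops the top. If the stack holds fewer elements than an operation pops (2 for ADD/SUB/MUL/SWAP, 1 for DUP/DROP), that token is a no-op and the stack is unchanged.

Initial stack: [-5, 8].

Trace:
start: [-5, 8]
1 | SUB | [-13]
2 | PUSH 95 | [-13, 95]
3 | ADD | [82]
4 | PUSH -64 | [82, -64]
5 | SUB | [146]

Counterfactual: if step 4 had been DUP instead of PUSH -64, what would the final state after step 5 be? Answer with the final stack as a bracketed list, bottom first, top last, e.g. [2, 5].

(re-executing from step 4 with the substitution; state before step 4: [82])
4 | DUP | [82, 82]
5 | SUB | [0]

[0]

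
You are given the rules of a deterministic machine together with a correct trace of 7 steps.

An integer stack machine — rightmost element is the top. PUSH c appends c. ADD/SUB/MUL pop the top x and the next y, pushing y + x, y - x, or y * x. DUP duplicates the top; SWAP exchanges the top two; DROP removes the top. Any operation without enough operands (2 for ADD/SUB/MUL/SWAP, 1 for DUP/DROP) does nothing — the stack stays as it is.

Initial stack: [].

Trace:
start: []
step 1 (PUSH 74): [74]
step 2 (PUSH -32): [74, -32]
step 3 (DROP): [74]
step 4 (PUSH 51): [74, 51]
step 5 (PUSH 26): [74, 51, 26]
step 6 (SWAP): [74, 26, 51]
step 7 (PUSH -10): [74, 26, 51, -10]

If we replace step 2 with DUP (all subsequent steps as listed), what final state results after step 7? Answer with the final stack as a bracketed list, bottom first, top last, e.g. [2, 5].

[74, 26, 51, -10]

(re-executing from step 2 with the substitution; state before step 2: [74])
step 2 (DUP): [74, 74]
step 3 (DROP): [74]
step 4 (PUSH 51): [74, 51]
step 5 (PUSH 26): [74, 51, 26]
step 6 (SWAP): [74, 26, 51]
step 7 (PUSH -10): [74, 26, 51, -10]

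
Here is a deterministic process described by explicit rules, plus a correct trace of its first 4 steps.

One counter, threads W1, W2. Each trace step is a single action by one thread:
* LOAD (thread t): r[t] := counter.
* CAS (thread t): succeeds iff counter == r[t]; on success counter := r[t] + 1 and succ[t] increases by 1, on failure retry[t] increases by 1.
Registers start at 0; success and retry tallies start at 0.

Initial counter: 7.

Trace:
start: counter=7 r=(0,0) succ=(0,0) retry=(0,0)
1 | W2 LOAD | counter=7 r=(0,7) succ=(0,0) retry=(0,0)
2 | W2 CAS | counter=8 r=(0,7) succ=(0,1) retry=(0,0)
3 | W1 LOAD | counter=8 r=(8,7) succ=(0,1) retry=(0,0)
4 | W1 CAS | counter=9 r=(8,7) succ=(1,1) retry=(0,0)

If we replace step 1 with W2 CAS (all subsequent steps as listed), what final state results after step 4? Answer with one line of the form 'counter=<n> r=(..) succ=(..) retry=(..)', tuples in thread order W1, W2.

(re-executing from step 1 with the substitution; state before step 1: counter=7 r=(0,0) succ=(0,0) retry=(0,0))
1 | W2 CAS | counter=7 r=(0,0) succ=(0,0) retry=(0,1)
2 | W2 CAS | counter=7 r=(0,0) succ=(0,0) retry=(0,2)
3 | W1 LOAD | counter=7 r=(7,0) succ=(0,0) retry=(0,2)
4 | W1 CAS | counter=8 r=(7,0) succ=(1,0) retry=(0,2)

counter=8 r=(7,0) succ=(1,0) retry=(0,2)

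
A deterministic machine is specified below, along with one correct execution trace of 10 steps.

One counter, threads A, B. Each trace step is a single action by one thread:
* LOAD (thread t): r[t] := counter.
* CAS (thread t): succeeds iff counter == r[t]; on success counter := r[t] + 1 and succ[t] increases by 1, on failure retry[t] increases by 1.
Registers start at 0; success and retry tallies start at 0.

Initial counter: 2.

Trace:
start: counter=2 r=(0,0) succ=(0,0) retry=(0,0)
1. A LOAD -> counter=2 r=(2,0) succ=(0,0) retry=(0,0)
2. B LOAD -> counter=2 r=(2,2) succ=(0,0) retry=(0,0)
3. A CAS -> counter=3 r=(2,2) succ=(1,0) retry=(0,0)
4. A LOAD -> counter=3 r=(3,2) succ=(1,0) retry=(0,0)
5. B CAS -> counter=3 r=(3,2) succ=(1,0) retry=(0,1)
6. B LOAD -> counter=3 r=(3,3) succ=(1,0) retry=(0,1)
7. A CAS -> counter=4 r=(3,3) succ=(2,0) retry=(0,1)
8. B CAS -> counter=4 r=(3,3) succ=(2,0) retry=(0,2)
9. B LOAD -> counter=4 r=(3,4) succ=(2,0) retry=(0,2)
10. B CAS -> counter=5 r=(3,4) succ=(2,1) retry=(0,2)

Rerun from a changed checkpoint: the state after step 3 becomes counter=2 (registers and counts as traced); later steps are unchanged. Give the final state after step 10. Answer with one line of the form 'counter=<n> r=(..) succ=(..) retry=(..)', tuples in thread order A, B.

state after step 3 := counter=2 r=(2,2) succ=(1,0) retry=(0,0)
4. A LOAD -> counter=2 r=(2,2) succ=(1,0) retry=(0,0)
5. B CAS -> counter=3 r=(2,2) succ=(1,1) retry=(0,0)
6. B LOAD -> counter=3 r=(2,3) succ=(1,1) retry=(0,0)
7. A CAS -> counter=3 r=(2,3) succ=(1,1) retry=(1,0)
8. B CAS -> counter=4 r=(2,3) succ=(1,2) retry=(1,0)
9. B LOAD -> counter=4 r=(2,4) succ=(1,2) retry=(1,0)
10. B CAS -> counter=5 r=(2,4) succ=(1,3) retry=(1,0)

counter=5 r=(2,4) succ=(1,3) retry=(1,0)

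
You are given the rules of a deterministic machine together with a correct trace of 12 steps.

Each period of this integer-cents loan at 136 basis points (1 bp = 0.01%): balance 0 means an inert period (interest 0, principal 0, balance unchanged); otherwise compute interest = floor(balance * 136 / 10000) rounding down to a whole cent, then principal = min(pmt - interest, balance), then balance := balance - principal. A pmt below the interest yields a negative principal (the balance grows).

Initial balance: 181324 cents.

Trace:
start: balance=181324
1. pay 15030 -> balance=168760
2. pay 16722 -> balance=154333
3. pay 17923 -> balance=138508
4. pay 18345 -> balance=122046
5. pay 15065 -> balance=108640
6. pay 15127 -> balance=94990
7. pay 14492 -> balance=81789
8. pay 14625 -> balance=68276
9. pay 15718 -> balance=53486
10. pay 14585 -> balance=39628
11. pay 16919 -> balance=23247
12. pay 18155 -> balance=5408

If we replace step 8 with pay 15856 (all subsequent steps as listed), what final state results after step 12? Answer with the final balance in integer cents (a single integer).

(re-executing from step 8 with the substitution; state before step 8: balance=81789)
8. pay 15856 -> balance=67045
9. pay 15718 -> balance=52238
10. pay 14585 -> balance=38363
11. pay 16919 -> balance=21965
12. pay 18155 -> balance=4108

4108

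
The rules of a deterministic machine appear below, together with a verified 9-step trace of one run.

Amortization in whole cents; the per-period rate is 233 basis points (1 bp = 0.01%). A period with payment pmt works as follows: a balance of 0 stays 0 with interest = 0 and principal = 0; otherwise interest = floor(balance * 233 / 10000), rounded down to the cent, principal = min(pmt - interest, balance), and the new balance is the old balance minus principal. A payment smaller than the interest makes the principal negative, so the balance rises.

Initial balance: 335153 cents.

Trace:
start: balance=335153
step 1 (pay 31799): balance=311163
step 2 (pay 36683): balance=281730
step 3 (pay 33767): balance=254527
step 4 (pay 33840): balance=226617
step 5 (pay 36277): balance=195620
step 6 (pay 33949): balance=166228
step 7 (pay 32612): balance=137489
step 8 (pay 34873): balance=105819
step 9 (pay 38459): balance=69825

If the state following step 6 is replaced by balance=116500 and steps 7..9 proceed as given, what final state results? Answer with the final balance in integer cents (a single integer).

16539

state after step 6 := balance=116500
step 7 (pay 32612): balance=86602
step 8 (pay 34873): balance=53746
step 9 (pay 38459): balance=16539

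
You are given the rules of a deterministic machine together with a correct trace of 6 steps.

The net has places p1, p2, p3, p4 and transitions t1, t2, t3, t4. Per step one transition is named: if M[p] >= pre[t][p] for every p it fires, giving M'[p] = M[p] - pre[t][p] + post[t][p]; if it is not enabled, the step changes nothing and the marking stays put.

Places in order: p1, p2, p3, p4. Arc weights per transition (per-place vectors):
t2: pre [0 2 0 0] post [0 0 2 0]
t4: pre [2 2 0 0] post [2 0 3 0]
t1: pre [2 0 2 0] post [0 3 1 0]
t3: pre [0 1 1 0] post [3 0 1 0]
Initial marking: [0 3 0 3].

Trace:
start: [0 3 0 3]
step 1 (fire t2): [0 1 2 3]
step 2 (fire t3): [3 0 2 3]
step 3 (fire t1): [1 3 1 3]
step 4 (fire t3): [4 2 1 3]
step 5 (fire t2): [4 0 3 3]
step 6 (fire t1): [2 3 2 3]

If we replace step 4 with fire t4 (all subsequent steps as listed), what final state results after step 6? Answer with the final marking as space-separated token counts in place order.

(re-executing from step 4 with the substitution; state before step 4: [1 3 1 3])
step 4 (fire t4): [1 3 1 3]
step 5 (fire t2): [1 1 3 3]
step 6 (fire t1): [1 1 3 3]

1 1 3 3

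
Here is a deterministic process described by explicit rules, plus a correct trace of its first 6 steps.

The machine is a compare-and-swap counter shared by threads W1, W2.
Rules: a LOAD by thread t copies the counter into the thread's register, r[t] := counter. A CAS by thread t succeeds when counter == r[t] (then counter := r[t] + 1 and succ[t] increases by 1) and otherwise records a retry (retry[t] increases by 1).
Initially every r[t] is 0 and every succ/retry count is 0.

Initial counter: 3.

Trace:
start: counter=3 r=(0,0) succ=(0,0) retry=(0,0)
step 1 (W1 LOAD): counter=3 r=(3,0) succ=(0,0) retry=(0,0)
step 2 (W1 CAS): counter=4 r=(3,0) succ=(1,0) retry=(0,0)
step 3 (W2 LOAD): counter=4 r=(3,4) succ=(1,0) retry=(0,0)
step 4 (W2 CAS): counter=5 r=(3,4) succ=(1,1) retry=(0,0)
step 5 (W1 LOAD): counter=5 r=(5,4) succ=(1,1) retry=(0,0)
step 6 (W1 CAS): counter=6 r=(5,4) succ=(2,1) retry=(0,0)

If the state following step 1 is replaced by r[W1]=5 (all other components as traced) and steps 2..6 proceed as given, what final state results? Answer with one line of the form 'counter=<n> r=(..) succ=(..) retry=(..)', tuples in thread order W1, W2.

state after step 1 := counter=3 r=(5,0) succ=(0,0) retry=(0,0)
step 2 (W1 CAS): counter=3 r=(5,0) succ=(0,0) retry=(1,0)
step 3 (W2 LOAD): counter=3 r=(5,3) succ=(0,0) retry=(1,0)
step 4 (W2 CAS): counter=4 r=(5,3) succ=(0,1) retry=(1,0)
step 5 (W1 LOAD): counter=4 r=(4,3) succ=(0,1) retry=(1,0)
step 6 (W1 CAS): counter=5 r=(4,3) succ=(1,1) retry=(1,0)

counter=5 r=(4,3) succ=(1,1) retry=(1,0)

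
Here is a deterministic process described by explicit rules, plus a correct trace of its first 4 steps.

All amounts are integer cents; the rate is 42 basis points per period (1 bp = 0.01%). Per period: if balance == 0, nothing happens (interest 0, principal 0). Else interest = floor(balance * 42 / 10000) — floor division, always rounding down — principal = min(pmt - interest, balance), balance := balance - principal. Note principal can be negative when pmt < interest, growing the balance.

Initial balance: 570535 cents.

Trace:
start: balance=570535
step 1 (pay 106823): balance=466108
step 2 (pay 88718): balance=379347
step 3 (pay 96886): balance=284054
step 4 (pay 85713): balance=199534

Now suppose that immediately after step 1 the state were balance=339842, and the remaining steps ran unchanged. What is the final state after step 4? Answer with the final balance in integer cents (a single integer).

71670

state after step 1 := balance=339842
step 2 (pay 88718): balance=252551
step 3 (pay 96886): balance=156725
step 4 (pay 85713): balance=71670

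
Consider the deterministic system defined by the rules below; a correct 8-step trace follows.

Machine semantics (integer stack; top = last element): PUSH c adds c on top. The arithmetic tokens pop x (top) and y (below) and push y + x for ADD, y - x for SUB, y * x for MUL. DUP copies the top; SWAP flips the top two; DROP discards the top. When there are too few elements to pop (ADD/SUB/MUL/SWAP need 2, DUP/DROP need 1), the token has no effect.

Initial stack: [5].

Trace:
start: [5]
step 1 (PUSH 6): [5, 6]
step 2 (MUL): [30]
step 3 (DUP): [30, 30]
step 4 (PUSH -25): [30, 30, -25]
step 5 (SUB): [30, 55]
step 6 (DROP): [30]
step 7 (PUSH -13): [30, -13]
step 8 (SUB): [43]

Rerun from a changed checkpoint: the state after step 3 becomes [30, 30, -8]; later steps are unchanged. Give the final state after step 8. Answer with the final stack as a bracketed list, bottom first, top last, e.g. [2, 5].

[30, 43]

state after step 3 := [30, 30, -8]
step 4 (PUSH -25): [30, 30, -8, -25]
step 5 (SUB): [30, 30, 17]
step 6 (DROP): [30, 30]
step 7 (PUSH -13): [30, 30, -13]
step 8 (SUB): [30, 43]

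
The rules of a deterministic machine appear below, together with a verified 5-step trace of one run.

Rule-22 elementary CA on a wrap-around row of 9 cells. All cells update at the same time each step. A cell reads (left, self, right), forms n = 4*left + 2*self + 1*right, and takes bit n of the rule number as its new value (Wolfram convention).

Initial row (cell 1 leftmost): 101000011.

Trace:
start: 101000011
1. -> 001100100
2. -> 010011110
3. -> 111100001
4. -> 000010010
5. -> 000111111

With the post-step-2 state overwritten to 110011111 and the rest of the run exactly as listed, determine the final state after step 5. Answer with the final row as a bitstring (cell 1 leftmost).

111111000

state after step 2 := 110011111
3. -> 001100000
4. -> 010010000
5. -> 111111000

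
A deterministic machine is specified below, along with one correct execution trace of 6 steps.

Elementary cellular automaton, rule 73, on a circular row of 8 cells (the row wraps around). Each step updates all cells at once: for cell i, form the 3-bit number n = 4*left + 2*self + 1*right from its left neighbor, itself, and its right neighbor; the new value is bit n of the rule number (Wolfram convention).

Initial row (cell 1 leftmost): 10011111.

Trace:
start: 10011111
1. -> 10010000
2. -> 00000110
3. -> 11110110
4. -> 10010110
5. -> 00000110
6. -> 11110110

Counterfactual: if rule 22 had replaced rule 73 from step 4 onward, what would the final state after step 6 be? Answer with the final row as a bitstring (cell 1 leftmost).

00000000

(re-executing steps 4..6 under rule 22; state before step 4: 11110110)
4. -> 00000000
5. -> 00000000
6. -> 00000000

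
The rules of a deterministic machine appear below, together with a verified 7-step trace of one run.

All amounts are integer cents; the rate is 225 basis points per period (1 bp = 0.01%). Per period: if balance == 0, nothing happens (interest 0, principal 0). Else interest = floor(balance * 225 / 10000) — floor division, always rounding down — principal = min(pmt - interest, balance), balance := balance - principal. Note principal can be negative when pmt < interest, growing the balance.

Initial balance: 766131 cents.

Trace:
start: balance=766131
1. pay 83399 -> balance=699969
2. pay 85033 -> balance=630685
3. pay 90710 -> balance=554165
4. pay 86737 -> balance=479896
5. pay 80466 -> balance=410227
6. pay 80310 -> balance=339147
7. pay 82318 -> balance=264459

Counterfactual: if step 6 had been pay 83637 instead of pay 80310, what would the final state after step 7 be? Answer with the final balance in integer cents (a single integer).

261057

(re-executing from step 6 with the substitution; state before step 6: balance=410227)
6. pay 83637 -> balance=335820
7. pay 82318 -> balance=261057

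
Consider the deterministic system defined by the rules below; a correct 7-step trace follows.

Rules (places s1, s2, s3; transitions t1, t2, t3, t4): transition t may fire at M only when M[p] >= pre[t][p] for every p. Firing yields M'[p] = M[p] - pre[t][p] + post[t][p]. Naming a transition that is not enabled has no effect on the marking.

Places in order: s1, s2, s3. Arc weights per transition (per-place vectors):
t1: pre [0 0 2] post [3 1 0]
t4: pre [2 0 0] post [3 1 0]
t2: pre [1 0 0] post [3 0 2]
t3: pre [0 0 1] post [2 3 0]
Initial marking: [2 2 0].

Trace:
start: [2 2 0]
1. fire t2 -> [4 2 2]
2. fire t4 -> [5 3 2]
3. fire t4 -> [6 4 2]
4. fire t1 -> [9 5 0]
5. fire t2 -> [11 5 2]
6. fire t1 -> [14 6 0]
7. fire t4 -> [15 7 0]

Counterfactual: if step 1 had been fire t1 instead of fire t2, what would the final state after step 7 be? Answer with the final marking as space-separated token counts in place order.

10 6 0

(re-executing from step 1 with the substitution; state before step 1: [2 2 0])
1. fire t1 -> [2 2 0]
2. fire t4 -> [3 3 0]
3. fire t4 -> [4 4 0]
4. fire t1 -> [4 4 0]
5. fire t2 -> [6 4 2]
6. fire t1 -> [9 5 0]
7. fire t4 -> [10 6 0]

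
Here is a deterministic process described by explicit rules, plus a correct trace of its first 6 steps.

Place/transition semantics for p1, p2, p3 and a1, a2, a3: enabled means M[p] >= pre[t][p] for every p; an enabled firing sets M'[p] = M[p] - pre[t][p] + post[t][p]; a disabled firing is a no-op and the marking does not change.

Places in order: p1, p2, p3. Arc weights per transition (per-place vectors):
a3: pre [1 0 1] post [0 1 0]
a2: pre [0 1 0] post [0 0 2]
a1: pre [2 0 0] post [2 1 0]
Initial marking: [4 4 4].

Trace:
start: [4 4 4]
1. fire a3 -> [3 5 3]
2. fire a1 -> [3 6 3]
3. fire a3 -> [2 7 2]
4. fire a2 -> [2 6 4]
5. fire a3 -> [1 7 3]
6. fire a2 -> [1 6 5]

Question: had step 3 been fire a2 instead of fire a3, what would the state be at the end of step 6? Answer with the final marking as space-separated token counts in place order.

2 4 8

(re-executing from step 3 with the substitution; state before step 3: [3 6 3])
3. fire a2 -> [3 5 5]
4. fire a2 -> [3 4 7]
5. fire a3 -> [2 5 6]
6. fire a2 -> [2 4 8]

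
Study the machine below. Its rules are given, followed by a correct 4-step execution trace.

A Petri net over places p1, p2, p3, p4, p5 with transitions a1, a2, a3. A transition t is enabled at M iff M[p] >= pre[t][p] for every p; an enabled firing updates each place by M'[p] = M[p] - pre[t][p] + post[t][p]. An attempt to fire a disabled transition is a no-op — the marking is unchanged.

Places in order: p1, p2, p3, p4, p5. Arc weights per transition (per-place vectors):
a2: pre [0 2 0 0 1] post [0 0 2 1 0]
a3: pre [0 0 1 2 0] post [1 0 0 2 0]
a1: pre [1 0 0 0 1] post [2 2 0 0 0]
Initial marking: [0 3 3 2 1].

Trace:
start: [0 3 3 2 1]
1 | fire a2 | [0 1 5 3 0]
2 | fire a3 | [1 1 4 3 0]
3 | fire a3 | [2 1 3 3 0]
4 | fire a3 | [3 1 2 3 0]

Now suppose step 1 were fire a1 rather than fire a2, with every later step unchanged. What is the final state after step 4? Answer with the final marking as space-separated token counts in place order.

3 3 0 2 1

(re-executing from step 1 with the substitution; state before step 1: [0 3 3 2 1])
1 | fire a1 | [0 3 3 2 1]
2 | fire a3 | [1 3 2 2 1]
3 | fire a3 | [2 3 1 2 1]
4 | fire a3 | [3 3 0 2 1]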